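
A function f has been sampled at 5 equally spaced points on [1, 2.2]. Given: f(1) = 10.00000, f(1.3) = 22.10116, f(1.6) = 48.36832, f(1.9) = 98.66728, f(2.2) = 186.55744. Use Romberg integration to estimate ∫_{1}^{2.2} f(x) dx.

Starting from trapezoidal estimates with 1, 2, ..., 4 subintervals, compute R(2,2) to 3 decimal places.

R(0,0) (trapezoid, 1 panel, h=1.2000): 117.93446
R(1,0) (trapezoid, 2 panels, h=0.6000): 87.98822
R(2,0) (trapezoid, 4 panels, h=0.3000): 80.22464
R(1,1) = 87.98822 + (87.98822 − 117.93446)/3 = 78.00614
R(2,1) = 80.22464 + (80.22464 − 87.98822)/3 = 77.63678
R(2,2) = 77.63678 + (77.63678 − 78.00614)/15 = 77.61216

77.612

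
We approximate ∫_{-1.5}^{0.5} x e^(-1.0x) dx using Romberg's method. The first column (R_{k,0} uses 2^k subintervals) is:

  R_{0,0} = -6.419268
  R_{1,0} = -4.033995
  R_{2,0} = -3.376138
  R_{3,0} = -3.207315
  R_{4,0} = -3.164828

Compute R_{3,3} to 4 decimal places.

-3.1506

Richardson extrapolation on the trapezoidal column (denominator 4−1=3):
R_{1,1} = (4·(-4.033995) − (-6.419268)) / 3 = -3.238904
R_{2,1} = -3.376138 + (-3.376138 − (-4.033995))/3 = -3.156852
R_{3,1} = -3.207315 + (-3.207315 − (-3.376138))/3 = -3.151041
R_{2,2} = (16·(-3.156852) − (-3.238904)) / 15 = -3.151382
R_{3,2} = (16·(-3.151041) − (-3.156852)) / 15 = -3.150654
R_{3,3} = (64·(-3.150654) − (-3.151382)) / 63 = -3.150642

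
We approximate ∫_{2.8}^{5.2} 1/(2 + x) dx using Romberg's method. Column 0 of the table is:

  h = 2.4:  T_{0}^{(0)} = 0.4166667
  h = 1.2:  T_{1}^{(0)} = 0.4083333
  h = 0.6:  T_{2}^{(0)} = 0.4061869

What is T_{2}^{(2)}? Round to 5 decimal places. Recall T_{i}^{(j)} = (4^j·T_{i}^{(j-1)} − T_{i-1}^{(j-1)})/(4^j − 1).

0.40547

Richardson extrapolation on the trapezoidal column (denominator 4−1=3):
T_{1}^{(1)} = (4·0.4083333 − 0.4166667) / 3 = 0.4055555
T_{2}^{(1)} = (4·0.4061869 − 0.4083333) / 3 = 0.4054714
T_{2}^{(2)} = 0.4054714 + (0.4054714 − 0.4055555)/15 = 0.4054658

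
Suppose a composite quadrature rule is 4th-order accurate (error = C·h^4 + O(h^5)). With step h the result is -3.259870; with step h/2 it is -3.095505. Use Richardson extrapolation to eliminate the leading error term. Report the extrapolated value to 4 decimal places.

-3.0845

Extrapolated value = (16·A(h/2) − A(h)) / (16 − 1)
= (16·(-3.095505) − (-3.259870)) / 15
= -46.268210 / 15 = -3.084547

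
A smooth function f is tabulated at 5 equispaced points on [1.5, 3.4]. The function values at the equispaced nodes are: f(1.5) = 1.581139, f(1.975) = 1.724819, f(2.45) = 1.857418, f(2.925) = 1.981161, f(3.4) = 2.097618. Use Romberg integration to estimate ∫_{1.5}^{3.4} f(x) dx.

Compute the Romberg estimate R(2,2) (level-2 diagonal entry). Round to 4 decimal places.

R(0,0) (trapezoid, 1 panel, h=1.9000): 3.494819
R(1,0) (trapezoid, 2 panels, h=0.9500): 3.511957
R(2,0) (trapezoid, 4 panels, h=0.4750): 3.516319
R(1,1) = 3.511957 + (3.511957 − 3.494819)/3 = 3.517670
R(2,1) = 3.516319 + (3.516319 − 3.511957)/3 = 3.517773
R(2,2) = 3.517773 + (3.517773 − 3.517670)/15 = 3.517780

3.5178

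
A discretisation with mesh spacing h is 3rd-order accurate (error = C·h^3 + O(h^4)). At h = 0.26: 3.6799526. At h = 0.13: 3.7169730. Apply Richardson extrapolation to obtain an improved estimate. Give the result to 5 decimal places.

Extrapolated value = (8·A(h/2) − A(h)) / (8 − 1)
= (8·3.7169730 − 3.6799526) / 7
= 26.0558314 / 7 = 3.7222616

3.72226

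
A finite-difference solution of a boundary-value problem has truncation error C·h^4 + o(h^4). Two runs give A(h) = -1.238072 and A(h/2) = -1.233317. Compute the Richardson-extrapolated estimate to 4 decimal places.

-1.2330

The leading error scales as h^4; refining by a factor of 2 reduces it by 2^4 = 16.
Extrapolated value = (16·A(h/2) − A(h)) / (16 − 1)
= (16·(-1.233317) − (-1.238072)) / 15
= -18.495000 / 15 = -1.233000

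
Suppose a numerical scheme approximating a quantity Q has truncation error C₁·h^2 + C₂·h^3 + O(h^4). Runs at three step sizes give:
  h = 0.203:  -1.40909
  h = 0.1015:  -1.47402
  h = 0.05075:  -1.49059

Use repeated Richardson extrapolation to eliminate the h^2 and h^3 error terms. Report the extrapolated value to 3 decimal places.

-1.496

First eliminate the h^2 term (factor 2^2 = 4):
  B₁ = (4·(-1.47402) − (-1.40909))/3 = -1.49566
  B₂ = (4·(-1.49059) − (-1.47402))/3 = -1.49611
Then eliminate the h^3 term (factor 2^3 = 8):
  (8·(-1.49611) − (-1.49566))/7 = -1.49617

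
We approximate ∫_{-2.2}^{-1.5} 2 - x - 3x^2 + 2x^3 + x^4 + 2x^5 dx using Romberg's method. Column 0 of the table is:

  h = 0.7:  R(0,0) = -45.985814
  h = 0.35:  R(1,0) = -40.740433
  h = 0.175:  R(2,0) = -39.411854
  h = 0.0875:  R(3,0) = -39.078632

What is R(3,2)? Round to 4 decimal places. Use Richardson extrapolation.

-38.9675

Richardson extrapolation on the trapezoidal column (denominator 4−1=3):
R(2,1) = (4·(-39.411854) − (-40.740433)) / 3 = -38.968994
R(3,1) = (4·(-39.078632) − (-39.411854)) / 3 = -38.967558
R(3,2) = -38.967558 + (-38.967558 − (-38.968994))/15 = -38.967462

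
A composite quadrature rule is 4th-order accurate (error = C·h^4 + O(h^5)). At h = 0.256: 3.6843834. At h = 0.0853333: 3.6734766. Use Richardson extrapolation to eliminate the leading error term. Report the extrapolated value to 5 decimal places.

3.67334

The leading error scales as h^4; refining by a factor of 3 reduces it by 3^4 = 81.
Extrapolated value = (81·A(h/3) − A(h)) / (81 − 1)
= (81·3.6734766 − 3.6843834) / 80
= 293.8672212 / 80 = 3.6733403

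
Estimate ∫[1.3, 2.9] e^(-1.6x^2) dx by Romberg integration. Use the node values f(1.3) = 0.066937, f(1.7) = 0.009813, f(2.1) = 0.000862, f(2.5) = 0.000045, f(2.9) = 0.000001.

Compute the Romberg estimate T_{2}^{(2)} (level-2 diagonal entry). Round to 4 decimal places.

T_{0}^{(0)} (trapezoid, 1 panel, h=1.6000): 0.053550
T_{1}^{(0)} (trapezoid, 2 panels, h=0.8000): 0.027465
T_{2}^{(0)} (trapezoid, 4 panels, h=0.4000): 0.017676
T_{1}^{(1)} = 0.027465 + (0.027465 − 0.053550)/3 = 0.018770
T_{2}^{(1)} = 0.017676 + (0.017676 − 0.027465)/3 = 0.014413
T_{2}^{(2)} = 0.014413 + (0.014413 − 0.018770)/15 = 0.014123

0.0141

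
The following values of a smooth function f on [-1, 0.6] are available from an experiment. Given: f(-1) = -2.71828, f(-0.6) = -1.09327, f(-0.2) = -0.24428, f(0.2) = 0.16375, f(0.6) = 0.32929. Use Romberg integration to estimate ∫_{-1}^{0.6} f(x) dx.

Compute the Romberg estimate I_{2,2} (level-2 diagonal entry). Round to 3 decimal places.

I_{0,0} (trapezoid, 1 panel, h=1.6000): -1.91119
I_{1,0} (trapezoid, 2 panels, h=0.8000): -1.15102
I_{2,0} (trapezoid, 4 panels, h=0.4000): -0.94732
I_{1,1} = -1.15102 + (-1.15102 − (-1.91119))/3 = -0.89763
I_{2,1} = -0.94732 + (-0.94732 − (-1.15102))/3 = -0.87942
I_{2,2} = -0.87942 + (-0.87942 − (-0.89763))/15 = -0.87821

-0.878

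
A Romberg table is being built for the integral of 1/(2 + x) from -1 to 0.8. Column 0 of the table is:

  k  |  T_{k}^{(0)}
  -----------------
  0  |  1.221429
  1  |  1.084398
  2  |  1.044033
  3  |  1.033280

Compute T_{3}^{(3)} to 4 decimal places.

T_{1}^{(1)} = (4·1.084398 − 1.221429) / 3 = 1.038721
T_{2}^{(1)} = (4·1.044033 − 1.084398) / 3 = 1.030578
T_{3}^{(1)} = (4·1.033280 − 1.044033) / 3 = 1.029696
T_{2}^{(2)} = 1.030578 + (1.030578 − 1.038721)/15 = 1.030035
T_{3}^{(2)} = (16·1.029696 − 1.030578) / 15 = 1.029637
T_{3}^{(3)} = (64·1.029637 − 1.030035) / 63 = 1.029631
(Column j=1 coincides with Simpson's rule on the same nodes.)

1.0296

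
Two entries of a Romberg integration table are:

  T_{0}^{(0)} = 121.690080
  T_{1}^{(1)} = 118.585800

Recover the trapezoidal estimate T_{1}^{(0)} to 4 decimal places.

From T_{1}^{(1)} = (4·T_{1}^{(0)} − T_{0}^{(0)})/3, solve for T_{1}^{(0)}:
4·T_{1}^{(0)} = 3·118.585800 + 121.690080 = 477.447480
T_{1}^{(0)} = 119.361870

119.3619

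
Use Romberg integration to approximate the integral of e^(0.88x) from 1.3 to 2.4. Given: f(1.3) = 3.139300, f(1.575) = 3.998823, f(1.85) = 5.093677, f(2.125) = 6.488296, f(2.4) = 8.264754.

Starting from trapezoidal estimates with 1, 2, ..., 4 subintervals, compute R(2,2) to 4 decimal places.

R(0,0) (trapezoid, 1 panel, h=1.1000): 6.272230
R(1,0) (trapezoid, 2 panels, h=0.5500): 5.937637
R(2,0) (trapezoid, 4 panels, h=0.2750): 5.852776
R(1,1) = 5.937637 + (5.937637 − 6.272230)/3 = 5.826106
R(2,1) = 5.852776 + (5.852776 − 5.937637)/3 = 5.824489
R(2,2) = 5.824489 + (5.824489 − 5.826106)/15 = 5.824381

5.8244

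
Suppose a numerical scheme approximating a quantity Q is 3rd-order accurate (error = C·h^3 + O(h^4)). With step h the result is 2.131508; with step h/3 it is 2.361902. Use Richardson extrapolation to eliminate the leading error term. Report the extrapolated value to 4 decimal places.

2.3708

Extrapolated value = (27·A(h/3) − A(h)) / (27 − 1)
= (27·2.361902 − 2.131508) / 26
= 61.639846 / 26 = 2.370763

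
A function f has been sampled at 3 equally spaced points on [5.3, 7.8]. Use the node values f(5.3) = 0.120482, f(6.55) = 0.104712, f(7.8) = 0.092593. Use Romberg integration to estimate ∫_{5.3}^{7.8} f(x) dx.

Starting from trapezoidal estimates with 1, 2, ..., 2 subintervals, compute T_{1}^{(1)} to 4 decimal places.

T_{0}^{(0)} (trapezoid, 1 panel, h=2.5000): 0.266344
T_{1}^{(0)} (trapezoid, 2 panels, h=1.2500): 0.264062
T_{1}^{(1)} = 0.264062 + (0.264062 − 0.266344)/3 = 0.263301

0.2633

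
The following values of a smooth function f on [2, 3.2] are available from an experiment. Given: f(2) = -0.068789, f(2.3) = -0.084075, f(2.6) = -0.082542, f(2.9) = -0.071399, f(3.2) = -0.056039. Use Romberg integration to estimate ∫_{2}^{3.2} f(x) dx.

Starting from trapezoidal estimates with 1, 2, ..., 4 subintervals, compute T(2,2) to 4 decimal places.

T(0,0) (trapezoid, 1 panel, h=1.2000): -0.074897
T(1,0) (trapezoid, 2 panels, h=0.6000): -0.086974
T(2,0) (trapezoid, 4 panels, h=0.3000): -0.090129
T(1,1) = -0.086974 + (-0.086974 − (-0.074897))/3 = -0.091000
T(2,1) = -0.090129 + (-0.090129 − (-0.086974))/3 = -0.091181
T(2,2) = -0.091181 + (-0.091181 − (-0.091000))/15 = -0.091193

-0.0912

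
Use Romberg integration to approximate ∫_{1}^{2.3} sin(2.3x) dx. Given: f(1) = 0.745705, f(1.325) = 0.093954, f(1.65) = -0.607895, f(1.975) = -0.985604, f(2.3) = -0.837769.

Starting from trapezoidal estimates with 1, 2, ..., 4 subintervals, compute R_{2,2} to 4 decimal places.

-0.5268

R_{0,0} (trapezoid, 1 panel, h=1.3000): -0.059842
R_{1,0} (trapezoid, 2 panels, h=0.6500): -0.425053
R_{2,0} (trapezoid, 4 panels, h=0.3250): -0.502313
R_{1,1} = -0.425053 + (-0.425053 − (-0.059842))/3 = -0.546790
R_{2,1} = -0.502313 + (-0.502313 − (-0.425053))/3 = -0.528066
R_{2,2} = -0.528066 + (-0.528066 − (-0.546790))/15 = -0.526818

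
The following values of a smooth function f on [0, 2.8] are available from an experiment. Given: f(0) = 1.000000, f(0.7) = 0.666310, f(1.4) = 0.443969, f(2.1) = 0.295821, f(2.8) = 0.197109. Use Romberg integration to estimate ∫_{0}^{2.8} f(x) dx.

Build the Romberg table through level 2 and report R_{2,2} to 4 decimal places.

1.3843

R_{0,0} (trapezoid, 1 panel, h=2.8000): 1.675953
R_{1,0} (trapezoid, 2 panels, h=1.4000): 1.459533
R_{2,0} (trapezoid, 4 panels, h=0.7000): 1.403258
R_{1,1} = 1.459533 + (1.459533 − 1.675953)/3 = 1.387393
R_{2,1} = 1.403258 + (1.403258 − 1.459533)/3 = 1.384500
R_{2,2} = 1.384500 + (1.384500 − 1.387393)/15 = 1.384307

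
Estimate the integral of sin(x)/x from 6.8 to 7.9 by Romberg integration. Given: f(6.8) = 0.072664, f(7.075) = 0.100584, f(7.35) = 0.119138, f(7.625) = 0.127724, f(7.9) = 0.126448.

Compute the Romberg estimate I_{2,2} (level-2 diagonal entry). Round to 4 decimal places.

I_{0,0} (trapezoid, 1 panel, h=1.1000): 0.109512
I_{1,0} (trapezoid, 2 panels, h=0.5500): 0.120282
I_{2,0} (trapezoid, 4 panels, h=0.2750): 0.122926
I_{1,1} = 0.120282 + (0.120282 − 0.109512)/3 = 0.123872
I_{2,1} = 0.122926 + (0.122926 − 0.120282)/3 = 0.123807
I_{2,2} = 0.123807 + (0.123807 − 0.123872)/15 = 0.123803

0.1238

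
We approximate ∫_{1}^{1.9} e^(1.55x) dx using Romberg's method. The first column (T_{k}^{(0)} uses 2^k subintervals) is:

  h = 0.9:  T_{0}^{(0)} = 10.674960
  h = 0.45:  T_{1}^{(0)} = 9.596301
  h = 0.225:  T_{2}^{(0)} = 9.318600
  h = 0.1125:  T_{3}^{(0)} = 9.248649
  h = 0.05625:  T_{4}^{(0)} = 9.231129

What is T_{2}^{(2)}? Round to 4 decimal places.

Richardson extrapolation on the trapezoidal column (denominator 4−1=3):
T_{1}^{(1)} = 9.596301 + (9.596301 − 10.674960)/3 = 9.236748
T_{2}^{(1)} = 9.318600 + (9.318600 − 9.596301)/3 = 9.226033
T_{2}^{(2)} = (16·9.226033 − 9.236748) / 15 = 9.225319

9.2253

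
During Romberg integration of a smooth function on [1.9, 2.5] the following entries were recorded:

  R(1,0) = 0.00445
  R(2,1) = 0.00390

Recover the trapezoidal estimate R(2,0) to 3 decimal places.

From R(2,1) = (4·R(2,0) − R(1,0))/3, solve for R(2,0):
4·R(2,0) = 3·0.00390 + 0.00445 = 0.01615
R(2,0) = 0.00404

0.004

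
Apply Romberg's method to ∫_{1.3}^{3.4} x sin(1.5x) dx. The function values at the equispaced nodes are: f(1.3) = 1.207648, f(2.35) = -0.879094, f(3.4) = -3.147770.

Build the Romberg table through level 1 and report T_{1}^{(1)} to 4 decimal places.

-1.9098

T_{0}^{(0)} (trapezoid, 1 panel, h=2.1000): -2.037128
T_{1}^{(0)} (trapezoid, 2 panels, h=1.0500): -1.941613
T_{1}^{(1)} = -1.941613 + (-1.941613 − (-2.037128))/3 = -1.909775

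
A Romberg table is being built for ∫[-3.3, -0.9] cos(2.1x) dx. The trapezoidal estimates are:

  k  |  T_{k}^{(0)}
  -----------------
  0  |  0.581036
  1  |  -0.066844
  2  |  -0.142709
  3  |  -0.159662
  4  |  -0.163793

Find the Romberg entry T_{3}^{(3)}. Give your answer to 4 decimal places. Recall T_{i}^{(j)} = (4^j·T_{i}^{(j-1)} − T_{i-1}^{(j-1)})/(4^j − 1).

-0.1652

Richardson extrapolation on the trapezoidal column (denominator 4−1=3):
T_{1}^{(1)} = -0.066844 + (-0.066844 − 0.581036)/3 = -0.282804
T_{2}^{(1)} = -0.142709 + (-0.142709 − (-0.066844))/3 = -0.167997
T_{3}^{(1)} = (4·(-0.159662) − (-0.142709)) / 3 = -0.165313
T_{2}^{(2)} = -0.167997 + (-0.167997 − (-0.282804))/15 = -0.160343
T_{3}^{(2)} = -0.165313 + (-0.165313 − (-0.167997))/15 = -0.165134
T_{3}^{(3)} = (64·(-0.165134) − (-0.160343)) / 63 = -0.165210
(Column j=1 coincides with Simpson's rule on the same nodes.)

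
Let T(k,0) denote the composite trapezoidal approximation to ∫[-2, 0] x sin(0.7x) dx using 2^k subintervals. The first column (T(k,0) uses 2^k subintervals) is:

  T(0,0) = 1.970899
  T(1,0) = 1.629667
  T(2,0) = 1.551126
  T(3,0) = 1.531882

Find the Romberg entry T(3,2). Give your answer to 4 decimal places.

1.5255

Richardson extrapolation on the trapezoidal column (denominator 4−1=3):
T(2,1) = (4·1.551126 − 1.629667) / 3 = 1.524946
T(3,1) = 1.531882 + (1.531882 − 1.551126)/3 = 1.525467
T(3,2) = 1.525467 + (1.525467 − 1.524946)/15 = 1.525502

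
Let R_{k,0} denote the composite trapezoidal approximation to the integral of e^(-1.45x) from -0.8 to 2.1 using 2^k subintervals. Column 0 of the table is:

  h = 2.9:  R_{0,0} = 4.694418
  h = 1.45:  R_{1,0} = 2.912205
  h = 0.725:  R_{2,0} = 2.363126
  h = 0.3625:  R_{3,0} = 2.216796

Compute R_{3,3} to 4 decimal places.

Richardson extrapolation on the trapezoidal column (denominator 4−1=3):
R_{1,1} = (4·2.912205 − 4.694418) / 3 = 2.318134
R_{2,1} = 2.363126 + (2.363126 − 2.912205)/3 = 2.180100
R_{3,1} = 2.216796 + (2.216796 − 2.363126)/3 = 2.168019
R_{2,2} = (16·2.180100 − 2.318134) / 15 = 2.170898
R_{3,2} = (16·2.168019 − 2.180100) / 15 = 2.167214
R_{3,3} = 2.167214 + (2.167214 − 2.170898)/63 = 2.167156
(Column j=1 coincides with Simpson's rule on the same nodes.)

2.1672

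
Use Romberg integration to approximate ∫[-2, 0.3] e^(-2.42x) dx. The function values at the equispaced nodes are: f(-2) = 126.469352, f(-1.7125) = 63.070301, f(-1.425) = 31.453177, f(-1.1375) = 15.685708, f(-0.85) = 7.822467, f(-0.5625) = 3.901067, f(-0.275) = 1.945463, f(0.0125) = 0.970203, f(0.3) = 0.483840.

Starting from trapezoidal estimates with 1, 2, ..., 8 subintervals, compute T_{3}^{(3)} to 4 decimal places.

52.0644

T_{0}^{(0)} (trapezoid, 1 panel, h=2.3000): 145.996171
T_{1}^{(0)} (trapezoid, 2 panels, h=1.1500): 81.993922
T_{2}^{(0)} (trapezoid, 4 panels, h=0.5750): 60.201179
T_{3}^{(0)} (trapezoid, 8 panels, h=0.2875): 54.143432
T_{1}^{(1)} = 81.993922 + (81.993922 − 145.996171)/3 = 60.659839
T_{2}^{(1)} = 60.201179 + (60.201179 − 81.993922)/3 = 52.936931
T_{3}^{(1)} = 54.143432 + (54.143432 − 60.201179)/3 = 52.124183
T_{2}^{(2)} = 52.936931 + (52.936931 − 60.659839)/15 = 52.422070
T_{3}^{(2)} = 52.124183 + (52.124183 − 52.936931)/15 = 52.070000
T_{3}^{(3)} = 52.070000 + (52.070000 − 52.422070)/63 = 52.064412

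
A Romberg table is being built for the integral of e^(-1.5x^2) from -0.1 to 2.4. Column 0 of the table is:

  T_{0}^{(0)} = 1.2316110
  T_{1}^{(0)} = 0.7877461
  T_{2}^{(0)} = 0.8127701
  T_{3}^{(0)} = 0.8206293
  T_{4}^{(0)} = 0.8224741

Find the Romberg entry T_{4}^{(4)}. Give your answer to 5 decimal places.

0.82307

T_{1}^{(1)} = 0.7877461 + (0.7877461 − 1.2316110)/3 = 0.6397911
T_{2}^{(1)} = (4·0.8127701 − 0.7877461) / 3 = 0.8211114
T_{3}^{(1)} = 0.8206293 + (0.8206293 − 0.8127701)/3 = 0.8232490
T_{4}^{(1)} = (4·0.8224741 − 0.8206293) / 3 = 0.8230890
T_{2}^{(2)} = 0.8211114 + (0.8211114 − 0.6397911)/15 = 0.8331994
T_{3}^{(2)} = (16·0.8232490 − 0.8211114) / 15 = 0.8233915
T_{4}^{(2)} = (16·0.8230890 − 0.8232490) / 15 = 0.8230783
T_{3}^{(3)} = 0.8233915 + (0.8233915 − 0.8331994)/63 = 0.8232358
T_{4}^{(3)} = (64·0.8230783 − 0.8233915) / 63 = 0.8230733
T_{4}^{(4)} = (256·0.8230733 − 0.8232358) / 255 = 0.8230727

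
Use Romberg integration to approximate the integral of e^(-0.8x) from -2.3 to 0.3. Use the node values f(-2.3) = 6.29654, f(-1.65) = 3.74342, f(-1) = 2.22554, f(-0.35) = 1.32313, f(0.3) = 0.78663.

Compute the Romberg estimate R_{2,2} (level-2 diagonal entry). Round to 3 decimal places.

6.888

R_{0,0} (trapezoid, 1 panel, h=2.6000): 9.20812
R_{1,0} (trapezoid, 2 panels, h=1.3000): 7.49726
R_{2,0} (trapezoid, 4 panels, h=0.6500): 7.04189
R_{1,1} = 7.49726 + (7.49726 − 9.20812)/3 = 6.92697
R_{2,1} = 7.04189 + (7.04189 − 7.49726)/3 = 6.89010
R_{2,2} = 6.89010 + (6.89010 − 6.92697)/15 = 6.88764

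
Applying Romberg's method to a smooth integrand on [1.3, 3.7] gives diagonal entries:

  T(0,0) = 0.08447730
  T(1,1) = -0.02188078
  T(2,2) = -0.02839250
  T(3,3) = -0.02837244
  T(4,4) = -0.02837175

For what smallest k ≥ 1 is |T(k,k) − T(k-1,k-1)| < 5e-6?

k = 4

|T(1,1) − T(0,0)| = 0.10635808 ≥ 5e-6
|T(2,2) − T(1,1)| = 0.00651172 ≥ 5e-6
|T(3,3) − T(2,2)| = 0.00002006 ≥ 5e-6
|T(4,4) − T(3,3)| = 0.00000069 < 5e-6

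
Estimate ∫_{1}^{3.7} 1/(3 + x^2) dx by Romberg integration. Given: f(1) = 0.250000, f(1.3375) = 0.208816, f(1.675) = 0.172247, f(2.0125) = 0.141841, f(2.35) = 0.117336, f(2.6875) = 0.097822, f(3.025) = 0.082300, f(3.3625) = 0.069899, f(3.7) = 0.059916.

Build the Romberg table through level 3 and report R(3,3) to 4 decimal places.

0.3518

R(0,0) (trapezoid, 1 panel, h=2.7000): 0.418387
R(1,0) (trapezoid, 2 panels, h=1.3500): 0.367597
R(2,0) (trapezoid, 4 panels, h=0.6750): 0.355618
R(3,0) (trapezoid, 8 panels, h=0.3375): 0.352761
R(1,1) = 0.367597 + (0.367597 − 0.418387)/3 = 0.350667
R(2,1) = 0.355618 + (0.355618 − 0.367597)/3 = 0.351625
R(3,1) = 0.352761 + (0.352761 − 0.355618)/3 = 0.351809
R(2,2) = 0.351625 + (0.351625 − 0.350667)/15 = 0.351689
R(3,2) = 0.351809 + (0.351809 − 0.351625)/15 = 0.351821
R(3,3) = 0.351821 + (0.351821 − 0.351689)/63 = 0.351823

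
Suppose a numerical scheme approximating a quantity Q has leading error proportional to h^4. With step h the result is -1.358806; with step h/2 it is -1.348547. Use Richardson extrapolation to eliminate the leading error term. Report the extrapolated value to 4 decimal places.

The leading error scales as h^4; refining by a factor of 2 reduces it by 2^4 = 16.
Extrapolated value = (16·A(h/2) − A(h)) / (16 − 1)
= (16·(-1.348547) − (-1.358806)) / 15
= -20.217946 / 15 = -1.347863

-1.3479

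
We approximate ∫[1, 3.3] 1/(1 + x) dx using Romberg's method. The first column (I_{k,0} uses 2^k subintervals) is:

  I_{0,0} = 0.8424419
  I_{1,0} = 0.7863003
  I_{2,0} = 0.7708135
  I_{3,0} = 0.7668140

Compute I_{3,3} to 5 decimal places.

0.76547

I_{1,1} = 0.7863003 + (0.7863003 − 0.8424419)/3 = 0.7675864
I_{2,1} = 0.7708135 + (0.7708135 − 0.7863003)/3 = 0.7656512
I_{3,1} = 0.7668140 + (0.7668140 − 0.7708135)/3 = 0.7654808
I_{2,2} = 0.7656512 + (0.7656512 − 0.7675864)/15 = 0.7655222
I_{3,2} = 0.7654808 + (0.7654808 − 0.7656512)/15 = 0.7654694
I_{3,3} = (64·0.7654694 − 0.7655222) / 63 = 0.7654686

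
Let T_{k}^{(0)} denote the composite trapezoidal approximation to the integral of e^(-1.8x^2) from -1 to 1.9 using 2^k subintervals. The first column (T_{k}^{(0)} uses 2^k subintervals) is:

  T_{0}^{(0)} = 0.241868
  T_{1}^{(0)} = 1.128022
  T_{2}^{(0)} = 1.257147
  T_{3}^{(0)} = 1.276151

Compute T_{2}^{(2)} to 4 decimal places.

1.2920

T_{1}^{(1)} = 1.128022 + (1.128022 − 0.241868)/3 = 1.423407
T_{2}^{(1)} = (4·1.257147 − 1.128022) / 3 = 1.300189
T_{2}^{(2)} = 1.300189 + (1.300189 − 1.423407)/15 = 1.291974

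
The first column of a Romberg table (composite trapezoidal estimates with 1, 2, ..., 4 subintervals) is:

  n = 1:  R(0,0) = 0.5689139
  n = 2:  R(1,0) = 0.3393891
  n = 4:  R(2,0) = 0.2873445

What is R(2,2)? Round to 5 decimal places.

0.27047

Richardson extrapolation on the trapezoidal column (denominator 4−1=3):
R(1,1) = (4·0.3393891 − 0.5689139) / 3 = 0.2628808
R(2,1) = (4·0.2873445 − 0.3393891) / 3 = 0.2699963
R(2,2) = (16·0.2699963 − 0.2628808) / 15 = 0.2704707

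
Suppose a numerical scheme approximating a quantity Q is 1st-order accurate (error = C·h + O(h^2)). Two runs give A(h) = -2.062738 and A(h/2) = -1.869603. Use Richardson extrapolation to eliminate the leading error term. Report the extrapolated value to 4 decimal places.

Extrapolated value = (2·A(h/2) − A(h)) / (2 − 1)
= (2·(-1.869603) − (-2.062738)) / 1
= -1.676468 / 1 = -1.676468

-1.6765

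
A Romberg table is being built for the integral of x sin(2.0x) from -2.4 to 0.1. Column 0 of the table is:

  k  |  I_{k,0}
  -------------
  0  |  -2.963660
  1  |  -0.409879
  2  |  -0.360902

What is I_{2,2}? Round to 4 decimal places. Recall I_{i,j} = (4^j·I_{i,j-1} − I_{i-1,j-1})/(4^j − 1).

-0.3970

Richardson extrapolation on the trapezoidal column (denominator 4−1=3):
I_{1,1} = (4·(-0.409879) − (-2.963660)) / 3 = 0.441381
I_{2,1} = (4·(-0.360902) − (-0.409879)) / 3 = -0.344576
I_{2,2} = -0.344576 + (-0.344576 − 0.441381)/15 = -0.396973
(Column j=1 coincides with Simpson's rule on the same nodes.)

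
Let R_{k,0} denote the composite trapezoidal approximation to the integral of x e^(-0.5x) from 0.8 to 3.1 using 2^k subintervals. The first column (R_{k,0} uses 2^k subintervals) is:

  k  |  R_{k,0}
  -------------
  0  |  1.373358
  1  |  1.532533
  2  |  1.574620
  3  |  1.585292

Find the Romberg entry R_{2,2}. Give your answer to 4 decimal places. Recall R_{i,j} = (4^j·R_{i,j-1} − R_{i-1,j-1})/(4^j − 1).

1.5889

Richardson extrapolation on the trapezoidal column (denominator 4−1=3):
R_{1,1} = (4·1.532533 − 1.373358) / 3 = 1.585591
R_{2,1} = (4·1.574620 − 1.532533) / 3 = 1.588649
R_{2,2} = (16·1.588649 − 1.585591) / 15 = 1.588853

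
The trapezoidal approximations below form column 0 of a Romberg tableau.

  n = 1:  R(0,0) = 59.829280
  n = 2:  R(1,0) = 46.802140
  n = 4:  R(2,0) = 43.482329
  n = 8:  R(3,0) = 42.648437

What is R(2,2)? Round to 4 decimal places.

Richardson extrapolation on the trapezoidal column (denominator 4−1=3):
R(1,1) = 46.802140 + (46.802140 − 59.829280)/3 = 42.459760
R(2,1) = (4·43.482329 − 46.802140) / 3 = 42.375725
R(2,2) = 42.375725 + (42.375725 − 42.459760)/15 = 42.370123
(Column j=1 coincides with Simpson's rule on the same nodes.)

42.3701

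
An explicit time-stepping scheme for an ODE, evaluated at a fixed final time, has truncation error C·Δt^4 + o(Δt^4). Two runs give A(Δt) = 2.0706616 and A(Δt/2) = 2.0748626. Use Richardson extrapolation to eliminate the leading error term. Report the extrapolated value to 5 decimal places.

2.07514

The leading error scales as Δt^4; refining by a factor of 2 reduces it by 2^4 = 16.
Extrapolated value = (16·A(Δt/2) − A(Δt)) / (16 − 1)
= (16·2.0748626 − 2.0706616) / 15
= 31.1271400 / 15 = 2.0751427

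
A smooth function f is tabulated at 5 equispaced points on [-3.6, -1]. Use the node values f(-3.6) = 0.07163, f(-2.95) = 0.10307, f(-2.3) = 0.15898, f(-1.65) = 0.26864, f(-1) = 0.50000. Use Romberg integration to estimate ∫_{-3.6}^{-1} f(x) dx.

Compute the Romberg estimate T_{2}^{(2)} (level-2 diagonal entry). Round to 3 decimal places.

0.514

T_{0}^{(0)} (trapezoid, 1 panel, h=2.6000): 0.74312
T_{1}^{(0)} (trapezoid, 2 panels, h=1.3000): 0.57823
T_{2}^{(0)} (trapezoid, 4 panels, h=0.6500): 0.53073
T_{1}^{(1)} = 0.57823 + (0.57823 − 0.74312)/3 = 0.52327
T_{2}^{(1)} = 0.53073 + (0.53073 − 0.57823)/3 = 0.51490
T_{2}^{(2)} = 0.51490 + (0.51490 − 0.52327)/15 = 0.51434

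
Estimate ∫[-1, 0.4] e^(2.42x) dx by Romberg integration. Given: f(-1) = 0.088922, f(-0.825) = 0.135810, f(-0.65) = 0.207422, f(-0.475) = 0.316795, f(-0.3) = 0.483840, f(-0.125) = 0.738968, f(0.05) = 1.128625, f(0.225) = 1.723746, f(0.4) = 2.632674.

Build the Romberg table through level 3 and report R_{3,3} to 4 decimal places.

1.0511

R_{0,0} (trapezoid, 1 panel, h=1.4000): 1.905117
R_{1,0} (trapezoid, 2 panels, h=0.7000): 1.291247
R_{2,0} (trapezoid, 4 panels, h=0.3500): 1.113240
R_{3,0} (trapezoid, 8 panels, h=0.1750): 1.066801
R_{1,1} = 1.291247 + (1.291247 − 1.905117)/3 = 1.086624
R_{2,1} = 1.113240 + (1.113240 − 1.291247)/3 = 1.053904
R_{3,1} = 1.066801 + (1.066801 − 1.113240)/3 = 1.051321
R_{2,2} = 1.053904 + (1.053904 − 1.086624)/15 = 1.051723
R_{3,2} = 1.051321 + (1.051321 − 1.053904)/15 = 1.051149
R_{3,3} = 1.051149 + (1.051149 − 1.051723)/63 = 1.051140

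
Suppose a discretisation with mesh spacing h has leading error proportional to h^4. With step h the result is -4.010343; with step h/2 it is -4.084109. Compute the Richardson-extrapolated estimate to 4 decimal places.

Extrapolated value = (16·A(h/2) − A(h)) / (16 − 1)
= (16·(-4.084109) − (-4.010343)) / 15
= -61.335401 / 15 = -4.089027

-4.0890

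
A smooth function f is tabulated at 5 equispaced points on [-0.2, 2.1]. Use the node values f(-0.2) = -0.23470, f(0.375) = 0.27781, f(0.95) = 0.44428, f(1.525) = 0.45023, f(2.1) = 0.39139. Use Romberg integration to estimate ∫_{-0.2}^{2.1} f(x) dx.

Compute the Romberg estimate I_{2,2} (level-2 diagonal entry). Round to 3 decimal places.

0.760

I_{0,0} (trapezoid, 1 panel, h=2.3000): 0.18019
I_{1,0} (trapezoid, 2 panels, h=1.1500): 0.60102
I_{2,0} (trapezoid, 4 panels, h=0.5750): 0.71913
I_{1,1} = 0.60102 + (0.60102 − 0.18019)/3 = 0.74130
I_{2,1} = 0.71913 + (0.71913 − 0.60102)/3 = 0.75850
I_{2,2} = 0.75850 + (0.75850 − 0.74130)/15 = 0.75965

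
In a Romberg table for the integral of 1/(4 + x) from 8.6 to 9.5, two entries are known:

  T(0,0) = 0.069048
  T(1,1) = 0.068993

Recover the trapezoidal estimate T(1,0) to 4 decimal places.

From T(1,1) = (4·T(1,0) − T(0,0))/3, solve for T(1,0):
4·T(1,0) = 3·0.068993 + 0.069048 = 0.276027
T(1,0) = 0.069007

0.0690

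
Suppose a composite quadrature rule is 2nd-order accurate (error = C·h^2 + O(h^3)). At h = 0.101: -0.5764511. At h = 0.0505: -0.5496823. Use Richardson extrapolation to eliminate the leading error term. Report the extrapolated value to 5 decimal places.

-0.54076

The leading error scales as h^2; refining by a factor of 2 reduces it by 2^2 = 4.
Extrapolated value = (4·A(h/2) − A(h)) / (4 − 1)
= (4·(-0.5496823) − (-0.5764511)) / 3
= -1.6222781 / 3 = -0.5407594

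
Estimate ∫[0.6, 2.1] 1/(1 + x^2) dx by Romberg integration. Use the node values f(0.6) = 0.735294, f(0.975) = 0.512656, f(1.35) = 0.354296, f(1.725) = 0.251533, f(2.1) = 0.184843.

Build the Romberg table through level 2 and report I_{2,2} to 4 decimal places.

I_{0,0} (trapezoid, 1 panel, h=1.5000): 0.690103
I_{1,0} (trapezoid, 2 panels, h=0.7500): 0.610773
I_{2,0} (trapezoid, 4 panels, h=0.3750): 0.591958
I_{1,1} = 0.610773 + (0.610773 − 0.690103)/3 = 0.584330
I_{2,1} = 0.591958 + (0.591958 − 0.610773)/3 = 0.585686
I_{2,2} = 0.585686 + (0.585686 − 0.584330)/15 = 0.585776

0.5858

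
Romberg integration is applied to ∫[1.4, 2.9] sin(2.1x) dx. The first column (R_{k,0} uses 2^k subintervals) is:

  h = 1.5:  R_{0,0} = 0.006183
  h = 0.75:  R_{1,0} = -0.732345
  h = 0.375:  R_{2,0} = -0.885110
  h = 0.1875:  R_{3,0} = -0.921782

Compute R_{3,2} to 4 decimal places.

-0.9339

Richardson extrapolation on the trapezoidal column (denominator 4−1=3):
R_{2,1} = (4·(-0.885110) − (-0.732345)) / 3 = -0.936032
R_{3,1} = (4·(-0.921782) − (-0.885110)) / 3 = -0.934006
R_{3,2} = -0.934006 + (-0.934006 − (-0.936032))/15 = -0.933871
(Column j=1 coincides with Simpson's rule on the same nodes.)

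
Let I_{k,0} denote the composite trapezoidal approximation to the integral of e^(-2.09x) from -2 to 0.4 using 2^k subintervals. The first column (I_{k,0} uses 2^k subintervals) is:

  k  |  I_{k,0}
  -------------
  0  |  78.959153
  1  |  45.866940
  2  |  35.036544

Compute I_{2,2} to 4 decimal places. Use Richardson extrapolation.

31.1991

Richardson extrapolation on the trapezoidal column (denominator 4−1=3):
I_{1,1} = (4·45.866940 − 78.959153) / 3 = 34.836202
I_{2,1} = (4·35.036544 − 45.866940) / 3 = 31.426412
I_{2,2} = (16·31.426412 − 34.836202) / 15 = 31.199093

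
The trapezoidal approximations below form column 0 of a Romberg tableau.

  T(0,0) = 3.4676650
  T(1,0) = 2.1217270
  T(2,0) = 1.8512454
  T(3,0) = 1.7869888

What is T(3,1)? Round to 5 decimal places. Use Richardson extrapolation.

1.76557

T(3,1) = 1.7869888 + (1.7869888 − 1.8512454)/3 = 1.7655699
(Column j=1 coincides with Simpson's rule on the same nodes.)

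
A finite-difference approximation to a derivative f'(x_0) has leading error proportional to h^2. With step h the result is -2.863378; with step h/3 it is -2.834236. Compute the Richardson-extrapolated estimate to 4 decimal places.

The leading error scales as h^2; refining by a factor of 3 reduces it by 3^2 = 9.
Extrapolated value = (9·A(h/3) − A(h)) / (9 − 1)
= (9·(-2.834236) − (-2.863378)) / 8
= -22.644746 / 8 = -2.830593

-2.8306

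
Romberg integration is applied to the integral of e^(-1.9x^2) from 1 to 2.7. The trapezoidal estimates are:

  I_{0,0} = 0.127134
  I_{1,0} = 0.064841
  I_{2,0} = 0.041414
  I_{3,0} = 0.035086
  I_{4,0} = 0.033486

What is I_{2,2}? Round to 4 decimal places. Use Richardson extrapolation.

I_{1,1} = (4·0.064841 − 0.127134) / 3 = 0.044077
I_{2,1} = 0.041414 + (0.041414 − 0.064841)/3 = 0.033605
I_{2,2} = 0.033605 + (0.033605 − 0.044077)/15 = 0.032907

0.0329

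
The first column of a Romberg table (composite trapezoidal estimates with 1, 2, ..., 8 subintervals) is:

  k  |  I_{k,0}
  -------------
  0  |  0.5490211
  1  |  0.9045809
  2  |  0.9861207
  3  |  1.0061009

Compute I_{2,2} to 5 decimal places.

1.01265

I_{1,1} = 0.9045809 + (0.9045809 − 0.5490211)/3 = 1.0231008
I_{2,1} = (4·0.9861207 − 0.9045809) / 3 = 1.0133006
I_{2,2} = 1.0133006 + (1.0133006 − 1.0231008)/15 = 1.0126473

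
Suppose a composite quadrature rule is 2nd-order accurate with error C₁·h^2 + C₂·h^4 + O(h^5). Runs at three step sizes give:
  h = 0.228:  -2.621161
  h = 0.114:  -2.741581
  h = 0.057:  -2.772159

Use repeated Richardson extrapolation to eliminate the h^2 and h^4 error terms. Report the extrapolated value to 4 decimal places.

-2.7824

First eliminate the h^2 term (factor 2^2 = 4):
  B₁ = (4·(-2.741581) − (-2.621161))/3 = -2.781721
  B₂ = (4·(-2.772159) − (-2.741581))/3 = -2.782352
Then eliminate the h^4 term (factor 2^4 = 16):
  (16·(-2.782352) − (-2.781721))/15 = -2.782394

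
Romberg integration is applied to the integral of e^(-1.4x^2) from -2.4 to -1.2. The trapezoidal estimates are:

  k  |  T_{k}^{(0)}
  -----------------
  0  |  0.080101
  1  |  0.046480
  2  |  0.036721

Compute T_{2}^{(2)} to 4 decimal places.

0.0333

Richardson extrapolation on the trapezoidal column (denominator 4−1=3):
T_{1}^{(1)} = (4·0.046480 − 0.080101) / 3 = 0.035273
T_{2}^{(1)} = (4·0.036721 − 0.046480) / 3 = 0.033468
T_{2}^{(2)} = (16·0.033468 − 0.035273) / 15 = 0.033348
(Column j=1 coincides with Simpson's rule on the same nodes.)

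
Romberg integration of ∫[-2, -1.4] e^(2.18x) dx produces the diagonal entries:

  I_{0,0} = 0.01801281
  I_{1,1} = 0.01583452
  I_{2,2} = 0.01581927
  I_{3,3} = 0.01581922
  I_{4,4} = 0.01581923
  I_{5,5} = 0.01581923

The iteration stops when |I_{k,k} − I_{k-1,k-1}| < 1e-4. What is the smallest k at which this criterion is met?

k = 2

|I_{1,1} − I_{0,0}| = 0.00217829 ≥ 1e-4
|I_{2,2} − I_{1,1}| = 0.00001525 < 1e-4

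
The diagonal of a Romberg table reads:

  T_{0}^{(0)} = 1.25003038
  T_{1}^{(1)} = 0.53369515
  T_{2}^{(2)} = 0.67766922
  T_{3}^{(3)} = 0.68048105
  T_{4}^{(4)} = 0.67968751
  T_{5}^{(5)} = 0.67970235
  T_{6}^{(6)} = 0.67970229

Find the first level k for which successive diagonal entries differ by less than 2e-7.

k = 6

|T_{1}^{(1)} − T_{0}^{(0)}| = 0.71633523 ≥ 2e-7
|T_{2}^{(2)} − T_{1}^{(1)}| = 0.14397407 ≥ 2e-7
|T_{3}^{(3)} − T_{2}^{(2)}| = 0.00281183 ≥ 2e-7
|T_{4}^{(4)} − T_{3}^{(3)}| = 0.00079354 ≥ 2e-7
|T_{5}^{(5)} − T_{4}^{(4)}| = 0.00001484 ≥ 2e-7
|T_{6}^{(6)} − T_{5}^{(5)}| = 0.00000006 < 2e-7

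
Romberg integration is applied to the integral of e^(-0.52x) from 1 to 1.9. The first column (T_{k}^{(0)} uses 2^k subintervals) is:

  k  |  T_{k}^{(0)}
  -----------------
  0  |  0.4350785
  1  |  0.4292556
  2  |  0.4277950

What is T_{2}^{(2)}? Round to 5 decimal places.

T_{1}^{(1)} = 0.4292556 + (0.4292556 − 0.4350785)/3 = 0.4273146
T_{2}^{(1)} = 0.4277950 + (0.4277950 − 0.4292556)/3 = 0.4273081
T_{2}^{(2)} = 0.4273081 + (0.4273081 − 0.4273146)/15 = 0.4273077
(Column j=1 coincides with Simpson's rule on the same nodes.)

0.42731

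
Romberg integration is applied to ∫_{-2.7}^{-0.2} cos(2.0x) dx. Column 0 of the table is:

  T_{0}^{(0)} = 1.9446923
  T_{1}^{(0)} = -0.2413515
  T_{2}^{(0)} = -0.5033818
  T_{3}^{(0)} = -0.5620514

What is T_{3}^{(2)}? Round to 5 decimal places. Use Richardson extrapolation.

-0.58100

Richardson extrapolation on the trapezoidal column (denominator 4−1=3):
T_{2}^{(1)} = -0.5033818 + (-0.5033818 − (-0.2413515))/3 = -0.5907252
T_{3}^{(1)} = (4·(-0.5620514) − (-0.5033818)) / 3 = -0.5816079
T_{3}^{(2)} = -0.5816079 + (-0.5816079 − (-0.5907252))/15 = -0.5810001
(Column j=1 coincides with Simpson's rule on the same nodes.)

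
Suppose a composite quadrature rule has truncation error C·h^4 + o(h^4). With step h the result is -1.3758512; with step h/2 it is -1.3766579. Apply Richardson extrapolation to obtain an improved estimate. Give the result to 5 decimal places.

The leading error scales as h^4; refining by a factor of 2 reduces it by 2^4 = 16.
Extrapolated value = (16·A(h/2) − A(h)) / (16 − 1)
= (16·(-1.3766579) − (-1.3758512)) / 15
= -20.6506752 / 15 = -1.3767117

-1.37671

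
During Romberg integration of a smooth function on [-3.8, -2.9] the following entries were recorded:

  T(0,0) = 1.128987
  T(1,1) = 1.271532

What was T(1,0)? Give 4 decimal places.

1.2359

From T(1,1) = (4·T(1,0) − T(0,0))/3, solve for T(1,0):
4·T(1,0) = 3·1.271532 + 1.128987 = 4.943583
T(1,0) = 1.235896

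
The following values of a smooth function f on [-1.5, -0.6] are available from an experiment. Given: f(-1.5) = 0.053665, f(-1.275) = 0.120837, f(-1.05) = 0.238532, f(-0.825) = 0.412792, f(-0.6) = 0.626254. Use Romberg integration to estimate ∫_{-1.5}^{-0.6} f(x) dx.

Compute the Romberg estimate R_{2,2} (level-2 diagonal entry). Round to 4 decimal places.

0.2470

R_{0,0} (trapezoid, 1 panel, h=0.9000): 0.305964
R_{1,0} (trapezoid, 2 panels, h=0.4500): 0.260321
R_{2,0} (trapezoid, 4 panels, h=0.2250): 0.250227
R_{1,1} = 0.260321 + (0.260321 − 0.305964)/3 = 0.245107
R_{2,1} = 0.250227 + (0.250227 − 0.260321)/3 = 0.246862
R_{2,2} = 0.246862 + (0.246862 − 0.245107)/15 = 0.246979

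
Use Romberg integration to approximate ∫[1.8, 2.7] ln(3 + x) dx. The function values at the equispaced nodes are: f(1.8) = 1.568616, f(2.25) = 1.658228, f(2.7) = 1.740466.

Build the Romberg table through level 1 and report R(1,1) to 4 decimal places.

R(0,0) (trapezoid, 1 panel, h=0.9000): 1.489087
R(1,0) (trapezoid, 2 panels, h=0.4500): 1.490746
R(1,1) = 1.490746 + (1.490746 − 1.489087)/3 = 1.491299

1.4913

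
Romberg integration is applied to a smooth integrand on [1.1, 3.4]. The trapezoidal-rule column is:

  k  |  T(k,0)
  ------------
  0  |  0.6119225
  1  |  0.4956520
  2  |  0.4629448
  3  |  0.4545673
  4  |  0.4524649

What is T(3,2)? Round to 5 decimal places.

0.45176

T(2,1) = (4·0.4629448 − 0.4956520) / 3 = 0.4520424
T(3,1) = (4·0.4545673 − 0.4629448) / 3 = 0.4517748
T(3,2) = 0.4517748 + (0.4517748 − 0.4520424)/15 = 0.4517570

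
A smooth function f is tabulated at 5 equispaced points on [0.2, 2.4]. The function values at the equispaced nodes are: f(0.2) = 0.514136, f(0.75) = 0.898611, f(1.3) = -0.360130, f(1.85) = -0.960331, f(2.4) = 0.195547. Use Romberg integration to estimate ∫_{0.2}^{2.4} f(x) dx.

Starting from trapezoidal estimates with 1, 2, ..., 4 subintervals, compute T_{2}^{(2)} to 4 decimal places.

-0.0325

T_{0}^{(0)} (trapezoid, 1 panel, h=2.2000): 0.780651
T_{1}^{(0)} (trapezoid, 2 panels, h=1.1000): -0.005817
T_{2}^{(0)} (trapezoid, 4 panels, h=0.5500): -0.036855
T_{1}^{(1)} = -0.005817 + (-0.005817 − 0.780651)/3 = -0.267973
T_{2}^{(1)} = -0.036855 + (-0.036855 − (-0.005817))/3 = -0.047201
T_{2}^{(2)} = -0.047201 + (-0.047201 − (-0.267973))/15 = -0.032483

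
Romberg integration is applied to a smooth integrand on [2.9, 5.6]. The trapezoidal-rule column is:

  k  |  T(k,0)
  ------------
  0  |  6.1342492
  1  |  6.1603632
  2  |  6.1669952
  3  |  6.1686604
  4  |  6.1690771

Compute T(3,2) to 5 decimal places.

6.16922

T(2,1) = 6.1669952 + (6.1669952 − 6.1603632)/3 = 6.1692059
T(3,1) = (4·6.1686604 − 6.1669952) / 3 = 6.1692155
T(3,2) = (16·6.1692155 − 6.1692059) / 15 = 6.1692161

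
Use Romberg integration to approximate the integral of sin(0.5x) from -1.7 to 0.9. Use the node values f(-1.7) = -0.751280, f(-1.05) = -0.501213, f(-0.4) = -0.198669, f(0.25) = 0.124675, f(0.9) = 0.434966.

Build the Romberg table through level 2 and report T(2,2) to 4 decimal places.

-0.4809

T(0,0) (trapezoid, 1 panel, h=2.6000): -0.411208
T(1,0) (trapezoid, 2 panels, h=1.3000): -0.463874
T(2,0) (trapezoid, 4 panels, h=0.6500): -0.476687
T(1,1) = -0.463874 + (-0.463874 − (-0.411208))/3 = -0.481429
T(2,1) = -0.476687 + (-0.476687 − (-0.463874))/3 = -0.480958
T(2,2) = -0.480958 + (-0.480958 − (-0.481429))/15 = -0.480927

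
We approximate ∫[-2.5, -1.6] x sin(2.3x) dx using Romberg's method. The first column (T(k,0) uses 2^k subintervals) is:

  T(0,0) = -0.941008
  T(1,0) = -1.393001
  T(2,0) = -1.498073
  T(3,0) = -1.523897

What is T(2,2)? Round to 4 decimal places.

Richardson extrapolation on the trapezoidal column (denominator 4−1=3):
T(1,1) = -1.393001 + (-1.393001 − (-0.941008))/3 = -1.543665
T(2,1) = (4·(-1.498073) − (-1.393001)) / 3 = -1.533097
T(2,2) = (16·(-1.533097) − (-1.543665)) / 15 = -1.532392

-1.5324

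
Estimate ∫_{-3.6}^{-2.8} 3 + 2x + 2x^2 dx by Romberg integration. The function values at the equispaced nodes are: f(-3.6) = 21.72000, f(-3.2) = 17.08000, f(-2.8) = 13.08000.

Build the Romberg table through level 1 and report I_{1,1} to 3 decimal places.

I_{0,0} (trapezoid, 1 panel, h=0.8000): 13.92000
I_{1,0} (trapezoid, 2 panels, h=0.4000): 13.79200
I_{1,1} = 13.79200 + (13.79200 − 13.92000)/3 = 13.74933

13.749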